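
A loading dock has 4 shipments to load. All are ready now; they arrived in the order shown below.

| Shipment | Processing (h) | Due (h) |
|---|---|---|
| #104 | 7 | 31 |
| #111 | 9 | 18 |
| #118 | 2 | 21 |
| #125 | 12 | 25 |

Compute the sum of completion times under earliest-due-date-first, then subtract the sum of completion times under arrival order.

EDD (increasing due date): #111 #118 #125 #104.
#111: 0→9
#118: 9→11
#125: 11→23
#104: 23→30
Sum = 9+11+23+30 = 73.
FIFO (arrival order): #104 #111 #118 #125.
#104: 0→7
#111: 7→16
#118: 16→18
#125: 18→30
Sum = 7+16+18+30 = 71.
Difference = 73 − 71 = 2.

2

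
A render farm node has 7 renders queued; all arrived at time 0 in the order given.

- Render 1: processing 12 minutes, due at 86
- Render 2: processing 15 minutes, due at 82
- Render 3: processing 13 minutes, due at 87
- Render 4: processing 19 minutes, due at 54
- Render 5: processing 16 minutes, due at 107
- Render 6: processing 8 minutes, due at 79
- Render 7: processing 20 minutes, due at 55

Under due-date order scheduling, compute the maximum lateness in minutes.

EDD (increasing due date): Render 4 Render 7 Render 6 Render 2 Render 1 Render 3 Render 5.
Render 4: 0→19, due 54, lateness -35
Render 7: 19→39, due 55, lateness -16
Render 6: 39→47, due 79, lateness -32
Render 2: 47→62, due 82, lateness -20
Render 1: 62→74, due 86, lateness -12
Render 3: 74→87, due 87, lateness 0
Render 5: 87→103, due 107, lateness -4
Maximum = 0.

0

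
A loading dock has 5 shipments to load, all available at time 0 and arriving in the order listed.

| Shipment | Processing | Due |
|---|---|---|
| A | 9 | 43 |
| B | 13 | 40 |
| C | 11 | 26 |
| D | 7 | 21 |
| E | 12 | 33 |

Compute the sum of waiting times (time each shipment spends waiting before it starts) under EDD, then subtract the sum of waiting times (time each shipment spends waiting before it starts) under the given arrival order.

EDD (increasing due date): D C E B A.
D: waits 0, runs 0→7
C: waits 7, runs 7→18
E: waits 18, runs 18→30
B: waits 30, runs 30→43
A: waits 43, runs 43→52
Sum = 0+7+18+30+43 = 98.
FIFO (arrival order): A B C D E.
A: waits 0, runs 0→9
B: waits 9, runs 9→22
C: waits 22, runs 22→33
D: waits 33, runs 33→40
E: waits 40, runs 40→52
Sum = 0+9+22+33+40 = 104.
Difference = 98 − 104 = -6.

-6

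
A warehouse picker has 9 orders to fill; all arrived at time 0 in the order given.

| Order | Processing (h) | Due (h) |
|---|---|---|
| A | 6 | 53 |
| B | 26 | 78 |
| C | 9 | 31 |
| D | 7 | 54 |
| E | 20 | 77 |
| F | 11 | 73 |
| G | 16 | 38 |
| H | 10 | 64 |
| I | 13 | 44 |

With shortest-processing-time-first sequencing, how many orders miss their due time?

4

SPT (increasing processing time): A D C H F I G E B.
A: 0→6, due 53, tardiness 0
D: 6→13, due 54, tardiness 0
C: 13→22, due 31, tardiness 0
H: 22→32, due 64, tardiness 0
F: 32→43, due 73, tardiness 0
I: 43→56, due 44, tardiness 12
G: 56→72, due 38, tardiness 34
E: 72→92, due 77, tardiness 15
B: 92→118, due 78, tardiness 40
Late orders: 4.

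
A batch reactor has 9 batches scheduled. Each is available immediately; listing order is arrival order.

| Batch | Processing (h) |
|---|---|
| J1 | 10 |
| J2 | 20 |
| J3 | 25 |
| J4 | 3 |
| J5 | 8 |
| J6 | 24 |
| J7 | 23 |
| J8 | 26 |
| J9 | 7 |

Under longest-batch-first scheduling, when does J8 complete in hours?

26

LPT (decreasing processing time): J8 J3 J6 J7 J2 J1 J5 J9 J4.
J8: 0→26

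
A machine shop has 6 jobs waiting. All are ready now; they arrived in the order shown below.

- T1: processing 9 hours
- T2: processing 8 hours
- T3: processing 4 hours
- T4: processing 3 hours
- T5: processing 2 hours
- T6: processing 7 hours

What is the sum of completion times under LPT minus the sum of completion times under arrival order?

LPT (decreasing processing time): T1 T2 T6 T3 T4 T5.
T1: 0→9
T2: 9→17
T6: 17→24
T3: 24→28
T4: 28→31
T5: 31→33
Sum = 9+17+24+28+31+33 = 142.
FIFO (arrival order): T1 T2 T3 T4 T5 T6.
T1: 0→9
T2: 9→17
T3: 17→21
T4: 21→24
T5: 24→26
T6: 26→33
Sum = 9+17+21+24+26+33 = 130.
Difference = 142 − 130 = 12.

12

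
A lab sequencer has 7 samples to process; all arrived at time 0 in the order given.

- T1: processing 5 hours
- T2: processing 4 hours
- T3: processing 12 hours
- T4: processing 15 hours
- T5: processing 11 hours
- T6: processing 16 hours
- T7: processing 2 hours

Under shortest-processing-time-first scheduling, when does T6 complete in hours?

65

SPT (increasing processing time): T7 T2 T1 T5 T3 T4 T6.
T7: 0→2
T2: 2→6
T1: 6→11
T5: 11→22
T3: 22→34
T4: 34→49
T6: 49→65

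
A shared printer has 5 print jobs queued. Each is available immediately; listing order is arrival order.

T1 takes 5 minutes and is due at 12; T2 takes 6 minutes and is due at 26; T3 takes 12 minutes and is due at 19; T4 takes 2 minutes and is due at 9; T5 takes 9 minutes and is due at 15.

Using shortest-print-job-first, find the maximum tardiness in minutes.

15

SPT (increasing processing time): T4 T1 T2 T5 T3.
T4: 0→2, due 9, tardiness 0
T1: 2→7, due 12, tardiness 0
T2: 7→13, due 26, tardiness 0
T5: 13→22, due 15, tardiness 7
T3: 22→34, due 19, tardiness 15
Maximum = 15.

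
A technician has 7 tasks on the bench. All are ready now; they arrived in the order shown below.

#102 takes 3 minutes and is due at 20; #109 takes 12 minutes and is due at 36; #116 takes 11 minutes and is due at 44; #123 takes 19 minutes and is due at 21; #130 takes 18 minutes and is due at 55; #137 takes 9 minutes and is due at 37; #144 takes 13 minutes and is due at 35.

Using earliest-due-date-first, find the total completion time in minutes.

EDD (increasing due date): #102 #123 #144 #109 #137 #116 #130.
#102: 0→3
#123: 3→22
#144: 22→35
#109: 35→47
#137: 47→56
#116: 56→67
#130: 67→85
Sum = 3+22+35+47+56+67+85 = 315.

315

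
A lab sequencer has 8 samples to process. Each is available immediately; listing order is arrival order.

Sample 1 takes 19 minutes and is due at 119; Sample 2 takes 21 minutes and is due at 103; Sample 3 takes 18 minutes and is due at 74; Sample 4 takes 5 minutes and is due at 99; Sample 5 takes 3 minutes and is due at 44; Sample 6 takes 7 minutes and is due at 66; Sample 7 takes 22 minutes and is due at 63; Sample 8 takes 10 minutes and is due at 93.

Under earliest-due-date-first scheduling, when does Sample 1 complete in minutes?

105

EDD (increasing due date): Sample 5 Sample 7 Sample 6 Sample 3 Sample 8 Sample 4 Sample 2 Sample 1.
Sample 5: 0→3
Sample 7: 3→25
Sample 6: 25→32
Sample 3: 32→50
Sample 8: 50→60
Sample 4: 60→65
Sample 2: 65→86
Sample 1: 86→105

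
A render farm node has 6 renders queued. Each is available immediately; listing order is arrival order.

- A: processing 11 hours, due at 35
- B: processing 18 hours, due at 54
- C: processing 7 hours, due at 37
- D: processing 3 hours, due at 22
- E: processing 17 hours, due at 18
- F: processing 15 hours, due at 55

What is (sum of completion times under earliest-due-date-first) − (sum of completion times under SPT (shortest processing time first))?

EDD (increasing due date): E D A C B F.
E: 0→17
D: 17→20
A: 20→31
C: 31→38
B: 38→56
F: 56→71
Sum = 17+20+31+38+56+71 = 233.
SPT (increasing processing time): D C A F E B.
D: 0→3
C: 3→10
A: 10→21
F: 21→36
E: 36→53
B: 53→71
Sum = 3+10+21+36+53+71 = 194.
Difference = 233 − 194 = 39.

39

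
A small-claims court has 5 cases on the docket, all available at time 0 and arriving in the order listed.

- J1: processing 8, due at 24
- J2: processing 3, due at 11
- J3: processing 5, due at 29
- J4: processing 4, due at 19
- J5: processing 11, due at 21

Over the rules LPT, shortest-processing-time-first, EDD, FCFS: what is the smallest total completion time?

LPT (decreasing processing time): J5 J1 J3 J4 J2.
J5: 0→11
J1: 11→19
J3: 19→24
J4: 24→28
J2: 28→31
Sum = 11+19+24+28+31 = 113.
SPT (increasing processing time): J2 J4 J3 J1 J5.
J2: 0→3
J4: 3→7
J3: 7→12
J1: 12→20
J5: 20→31
Sum = 3+7+12+20+31 = 73.
EDD (increasing due date): J2 J4 J5 J1 J3.
J2: 0→3
J4: 3→7
J5: 7→18
J1: 18→26
J3: 26→31
Sum = 3+7+18+26+31 = 85.
FIFO (arrival order): J1 J2 J3 J4 J5.
J1: 0→8
J2: 8→11
J3: 11→16
J4: 16→20
J5: 20→31
Sum = 8+11+16+20+31 = 86.
LPT 113, SPT 73, EDD 85, FIFO 86 → minimum 73.

73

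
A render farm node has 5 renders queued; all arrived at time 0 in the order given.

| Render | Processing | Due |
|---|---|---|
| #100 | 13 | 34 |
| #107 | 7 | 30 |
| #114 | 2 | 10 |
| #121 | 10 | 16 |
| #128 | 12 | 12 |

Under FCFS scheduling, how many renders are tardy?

3

FIFO (arrival order): #100 #107 #114 #121 #128.
#100: 0→13, due 34, tardiness 0
#107: 13→20, due 30, tardiness 0
#114: 20→22, due 10, tardiness 12
#121: 22→32, due 16, tardiness 16
#128: 32→44, due 12, tardiness 32
Late renders: 3.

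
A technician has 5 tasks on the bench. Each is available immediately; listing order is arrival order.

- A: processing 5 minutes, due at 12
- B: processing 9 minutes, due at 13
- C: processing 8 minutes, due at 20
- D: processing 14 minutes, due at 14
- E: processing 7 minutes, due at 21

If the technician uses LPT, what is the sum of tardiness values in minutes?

69

LPT (decreasing processing time): D B C E A.
D: 0→14, due 14, tardiness 0
B: 14→23, due 13, tardiness 10
C: 23→31, due 20, tardiness 11
E: 31→38, due 21, tardiness 17
A: 38→43, due 12, tardiness 31
Sum = 0+10+11+17+31 = 69.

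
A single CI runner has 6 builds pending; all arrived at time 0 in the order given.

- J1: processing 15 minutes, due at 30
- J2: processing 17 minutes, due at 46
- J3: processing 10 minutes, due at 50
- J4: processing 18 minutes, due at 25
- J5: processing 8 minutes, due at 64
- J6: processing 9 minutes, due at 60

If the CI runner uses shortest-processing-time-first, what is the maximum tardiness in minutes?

SPT (increasing processing time): J5 J6 J3 J1 J2 J4.
J5: 0→8, due 64, tardiness 0
J6: 8→17, due 60, tardiness 0
J3: 17→27, due 50, tardiness 0
J1: 27→42, due 30, tardiness 12
J2: 42→59, due 46, tardiness 13
J4: 59→77, due 25, tardiness 52
Maximum = 52.

52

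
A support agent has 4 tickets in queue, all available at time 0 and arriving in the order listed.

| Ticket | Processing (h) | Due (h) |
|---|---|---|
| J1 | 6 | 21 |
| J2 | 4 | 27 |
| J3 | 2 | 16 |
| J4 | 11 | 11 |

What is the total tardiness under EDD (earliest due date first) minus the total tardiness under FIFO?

EDD (increasing due date): J4 J3 J1 J2.
J4: 0→11, due 11, tardiness 0
J3: 11→13, due 16, tardiness 0
J1: 13→19, due 21, tardiness 0
J2: 19→23, due 27, tardiness 0
Sum = 0+0+0+0 = 0.
FIFO (arrival order): J1 J2 J3 J4.
J1: 0→6, due 21, tardiness 0
J2: 6→10, due 27, tardiness 0
J3: 10→12, due 16, tardiness 0
J4: 12→23, due 11, tardiness 12
Sum = 0+0+0+12 = 12.
Difference = 0 − 12 = -12.

-12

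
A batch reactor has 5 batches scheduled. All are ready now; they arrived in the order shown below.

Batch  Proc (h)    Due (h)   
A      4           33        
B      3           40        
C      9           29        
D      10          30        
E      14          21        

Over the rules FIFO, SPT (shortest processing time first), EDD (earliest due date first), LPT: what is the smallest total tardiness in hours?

FIFO (arrival order): A B C D E.
A: 0→4, due 33, tardiness 0
B: 4→7, due 40, tardiness 0
C: 7→16, due 29, tardiness 0
D: 16→26, due 30, tardiness 0
E: 26→40, due 21, tardiness 19
Sum = 0+0+0+0+19 = 19.
SPT (increasing processing time): B A C D E.
B: 0→3, due 40, tardiness 0
A: 3→7, due 33, tardiness 0
C: 7→16, due 29, tardiness 0
D: 16→26, due 30, tardiness 0
E: 26→40, due 21, tardiness 19
Sum = 0+0+0+0+19 = 19.
EDD (increasing due date): E C D A B.
E: 0→14, due 21, tardiness 0
C: 14→23, due 29, tardiness 0
D: 23→33, due 30, tardiness 3
A: 33→37, due 33, tardiness 4
B: 37→40, due 40, tardiness 0
Sum = 0+0+3+4+0 = 7.
LPT (decreasing processing time): E D C A B.
E: 0→14, due 21, tardiness 0
D: 14→24, due 30, tardiness 0
C: 24→33, due 29, tardiness 4
A: 33→37, due 33, tardiness 4
B: 37→40, due 40, tardiness 0
Sum = 0+0+4+4+0 = 8.
FIFO 19, SPT 19, EDD 7, LPT 8 → minimum 7.

7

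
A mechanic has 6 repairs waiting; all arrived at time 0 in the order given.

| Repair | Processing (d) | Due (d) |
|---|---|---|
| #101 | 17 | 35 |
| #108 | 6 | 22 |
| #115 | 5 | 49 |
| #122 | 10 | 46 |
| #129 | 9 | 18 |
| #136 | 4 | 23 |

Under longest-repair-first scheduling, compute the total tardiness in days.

66

LPT (decreasing processing time): #101 #122 #129 #108 #115 #136.
#101: 0→17, due 35, tardiness 0
#122: 17→27, due 46, tardiness 0
#129: 27→36, due 18, tardiness 18
#108: 36→42, due 22, tardiness 20
#115: 42→47, due 49, tardiness 0
#136: 47→51, due 23, tardiness 28
Sum = 0+0+18+20+0+28 = 66.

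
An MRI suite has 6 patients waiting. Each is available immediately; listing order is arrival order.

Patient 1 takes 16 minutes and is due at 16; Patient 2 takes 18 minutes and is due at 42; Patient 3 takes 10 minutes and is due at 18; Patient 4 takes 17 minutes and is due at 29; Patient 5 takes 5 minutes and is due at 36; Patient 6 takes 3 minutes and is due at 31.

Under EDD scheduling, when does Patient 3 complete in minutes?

26

EDD (increasing due date): Patient 1 Patient 3 Patient 4 Patient 6 Patient 5 Patient 2.
Patient 1: 0→16
Patient 3: 16→26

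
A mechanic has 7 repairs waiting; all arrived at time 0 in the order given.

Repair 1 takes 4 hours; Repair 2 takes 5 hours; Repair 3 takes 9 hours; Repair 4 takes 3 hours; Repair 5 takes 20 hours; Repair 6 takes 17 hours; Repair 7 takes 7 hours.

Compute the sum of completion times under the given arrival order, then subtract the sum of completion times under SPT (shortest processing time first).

FIFO (arrival order): Repair 1 Repair 2 Repair 3 Repair 4 Repair 5 Repair 6 Repair 7.
Repair 1: 0→4
Repair 2: 4→9
Repair 3: 9→18
Repair 4: 18→21
Repair 5: 21→41
Repair 6: 41→58
Repair 7: 58→65
Sum = 4+9+18+21+41+58+65 = 216.
SPT (increasing processing time): Repair 4 Repair 1 Repair 2 Repair 7 Repair 3 Repair 6 Repair 5.
Repair 4: 0→3
Repair 1: 3→7
Repair 2: 7→12
Repair 7: 12→19
Repair 3: 19→28
Repair 6: 28→45
Repair 5: 45→65
Sum = 3+7+12+19+28+45+65 = 179.
Difference = 216 − 179 = 37.

37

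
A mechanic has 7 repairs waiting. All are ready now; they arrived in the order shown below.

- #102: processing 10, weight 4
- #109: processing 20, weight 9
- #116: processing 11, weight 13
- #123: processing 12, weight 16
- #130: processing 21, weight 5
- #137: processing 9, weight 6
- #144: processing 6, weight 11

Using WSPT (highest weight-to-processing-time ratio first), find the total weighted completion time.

WSPT (decreasing weight/processing-time ratio): #144 #123 #116 #137 #109 #102 #130.
#144: finishes 6, weight 11, w·C = 66
#123: finishes 18, weight 16, w·C = 288
#116: finishes 29, weight 13, w·C = 377
#137: finishes 38, weight 6, w·C = 228
#109: finishes 58, weight 9, w·C = 522
#102: finishes 68, weight 4, w·C = 272
#130: finishes 89, weight 5, w·C = 445
Sum = 66+288+377+228+522+272+445 = 2198.

2198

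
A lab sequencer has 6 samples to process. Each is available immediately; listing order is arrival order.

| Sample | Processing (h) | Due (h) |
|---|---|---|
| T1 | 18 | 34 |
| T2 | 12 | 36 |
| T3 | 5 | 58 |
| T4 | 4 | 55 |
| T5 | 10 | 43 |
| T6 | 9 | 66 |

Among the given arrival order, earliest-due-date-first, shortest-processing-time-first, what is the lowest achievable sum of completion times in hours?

FIFO (arrival order): T1 T2 T3 T4 T5 T6.
T1: 0→18
T2: 18→30
T3: 30→35
T4: 35→39
T5: 39→49
T6: 49→58
Sum = 18+30+35+39+49+58 = 229.
EDD (increasing due date): T1 T2 T5 T4 T3 T6.
T1: 0→18
T2: 18→30
T5: 30→40
T4: 40→44
T3: 44→49
T6: 49→58
Sum = 18+30+40+44+49+58 = 239.
SPT (increasing processing time): T4 T3 T6 T5 T2 T1.
T4: 0→4
T3: 4→9
T6: 9→18
T5: 18→28
T2: 28→40
T1: 40→58
Sum = 4+9+18+28+40+58 = 157.
FIFO 229, EDD 239, SPT 157 → minimum 157.

157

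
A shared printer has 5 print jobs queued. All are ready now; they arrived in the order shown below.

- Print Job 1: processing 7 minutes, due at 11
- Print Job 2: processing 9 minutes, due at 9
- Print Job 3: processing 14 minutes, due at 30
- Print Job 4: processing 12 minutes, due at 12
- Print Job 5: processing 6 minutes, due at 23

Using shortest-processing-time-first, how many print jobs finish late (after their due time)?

SPT (increasing processing time): Print Job 5 Print Job 1 Print Job 2 Print Job 4 Print Job 3.
Print Job 5: 0→6, due 23, tardiness 0
Print Job 1: 6→13, due 11, tardiness 2
Print Job 2: 13→22, due 9, tardiness 13
Print Job 4: 22→34, due 12, tardiness 22
Print Job 3: 34→48, due 30, tardiness 18
Late print jobs: 4.

4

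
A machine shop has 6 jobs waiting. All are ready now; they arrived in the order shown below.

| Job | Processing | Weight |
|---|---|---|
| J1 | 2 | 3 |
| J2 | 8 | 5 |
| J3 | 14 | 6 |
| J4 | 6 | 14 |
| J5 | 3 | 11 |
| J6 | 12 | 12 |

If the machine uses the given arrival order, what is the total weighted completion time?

1523

FIFO (arrival order): J1 J2 J3 J4 J5 J6.
J1: finishes 2, weight 3, w·C = 6
J2: finishes 10, weight 5, w·C = 50
J3: finishes 24, weight 6, w·C = 144
J4: finishes 30, weight 14, w·C = 420
J5: finishes 33, weight 11, w·C = 363
J6: finishes 45, weight 12, w·C = 540
Sum = 6+50+144+420+363+540 = 1523.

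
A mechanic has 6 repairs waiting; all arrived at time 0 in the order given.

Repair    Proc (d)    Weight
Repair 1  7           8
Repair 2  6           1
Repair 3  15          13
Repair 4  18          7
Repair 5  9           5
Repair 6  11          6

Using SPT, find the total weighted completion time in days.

1504

SPT (increasing processing time): Repair 2 Repair 1 Repair 5 Repair 6 Repair 3 Repair 4.
Repair 2: finishes 6, weight 1, w·C = 6
Repair 1: finishes 13, weight 8, w·C = 104
Repair 5: finishes 22, weight 5, w·C = 110
Repair 6: finishes 33, weight 6, w·C = 198
Repair 3: finishes 48, weight 13, w·C = 624
Repair 4: finishes 66, weight 7, w·C = 462
Sum = 6+104+110+198+624+462 = 1504.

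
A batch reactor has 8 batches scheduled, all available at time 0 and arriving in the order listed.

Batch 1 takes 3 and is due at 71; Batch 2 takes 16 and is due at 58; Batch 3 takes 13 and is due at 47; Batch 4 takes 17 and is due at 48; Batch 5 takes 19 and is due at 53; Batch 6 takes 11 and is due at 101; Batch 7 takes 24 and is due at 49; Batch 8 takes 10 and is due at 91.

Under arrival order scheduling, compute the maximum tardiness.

FIFO (arrival order): Batch 1 Batch 2 Batch 3 Batch 4 Batch 5 Batch 6 Batch 7 Batch 8.
Batch 1: 0→3, due 71, tardiness 0
Batch 2: 3→19, due 58, tardiness 0
Batch 3: 19→32, due 47, tardiness 0
Batch 4: 32→49, due 48, tardiness 1
Batch 5: 49→68, due 53, tardiness 15
Batch 6: 68→79, due 101, tardiness 0
Batch 7: 79→103, due 49, tardiness 54
Batch 8: 103→113, due 91, tardiness 22
Maximum = 54.

54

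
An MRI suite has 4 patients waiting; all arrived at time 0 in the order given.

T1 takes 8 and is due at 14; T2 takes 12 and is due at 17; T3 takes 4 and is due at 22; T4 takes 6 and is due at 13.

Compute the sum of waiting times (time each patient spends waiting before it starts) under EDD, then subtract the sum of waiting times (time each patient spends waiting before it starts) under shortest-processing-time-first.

14

EDD (increasing due date): T4 T1 T2 T3.
T4: waits 0, runs 0→6
T1: waits 6, runs 6→14
T2: waits 14, runs 14→26
T3: waits 26, runs 26→30
Sum = 0+6+14+26 = 46.
SPT (increasing processing time): T3 T4 T1 T2.
T3: waits 0, runs 0→4
T4: waits 4, runs 4→10
T1: waits 10, runs 10→18
T2: waits 18, runs 18→30
Sum = 0+4+10+18 = 32.
Difference = 46 − 32 = 14.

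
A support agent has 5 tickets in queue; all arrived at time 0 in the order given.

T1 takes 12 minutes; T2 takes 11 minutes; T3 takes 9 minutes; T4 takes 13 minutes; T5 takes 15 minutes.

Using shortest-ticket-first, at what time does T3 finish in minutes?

9

SPT (increasing processing time): T3 T2 T1 T4 T5.
T3: 0→9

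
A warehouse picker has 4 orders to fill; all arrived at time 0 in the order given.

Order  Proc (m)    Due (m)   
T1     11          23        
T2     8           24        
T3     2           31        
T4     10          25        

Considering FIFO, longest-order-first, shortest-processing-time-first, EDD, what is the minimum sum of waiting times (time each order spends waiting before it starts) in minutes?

32

FIFO (arrival order): T1 T2 T3 T4.
T1: waits 0, runs 0→11
T2: waits 11, runs 11→19
T3: waits 19, runs 19→21
T4: waits 21, runs 21→31
Sum = 0+11+19+21 = 51.
LPT (decreasing processing time): T1 T4 T2 T3.
T1: waits 0, runs 0→11
T4: waits 11, runs 11→21
T2: waits 21, runs 21→29
T3: waits 29, runs 29→31
Sum = 0+11+21+29 = 61.
SPT (increasing processing time): T3 T2 T4 T1.
T3: waits 0, runs 0→2
T2: waits 2, runs 2→10
T4: waits 10, runs 10→20
T1: waits 20, runs 20→31
Sum = 0+2+10+20 = 32.
EDD (increasing due date): T1 T2 T4 T3.
T1: waits 0, runs 0→11
T2: waits 11, runs 11→19
T4: waits 19, runs 19→29
T3: waits 29, runs 29→31
Sum = 0+11+19+29 = 59.
FIFO 51, LPT 61, SPT 32, EDD 59 → minimum 32.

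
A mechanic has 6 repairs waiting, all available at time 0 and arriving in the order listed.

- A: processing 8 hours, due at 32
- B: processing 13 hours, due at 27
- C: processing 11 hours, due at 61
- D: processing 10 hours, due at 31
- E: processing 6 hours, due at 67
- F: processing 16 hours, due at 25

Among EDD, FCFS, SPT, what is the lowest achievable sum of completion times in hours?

191

EDD (increasing due date): F B D A C E.
F: 0→16
B: 16→29
D: 29→39
A: 39→47
C: 47→58
E: 58→64
Sum = 16+29+39+47+58+64 = 253.
FIFO (arrival order): A B C D E F.
A: 0→8
B: 8→21
C: 21→32
D: 32→42
E: 42→48
F: 48→64
Sum = 8+21+32+42+48+64 = 215.
SPT (increasing processing time): E A D C B F.
E: 0→6
A: 6→14
D: 14→24
C: 24→35
B: 35→48
F: 48→64
Sum = 6+14+24+35+48+64 = 191.
EDD 253, FIFO 215, SPT 191 → minimum 191.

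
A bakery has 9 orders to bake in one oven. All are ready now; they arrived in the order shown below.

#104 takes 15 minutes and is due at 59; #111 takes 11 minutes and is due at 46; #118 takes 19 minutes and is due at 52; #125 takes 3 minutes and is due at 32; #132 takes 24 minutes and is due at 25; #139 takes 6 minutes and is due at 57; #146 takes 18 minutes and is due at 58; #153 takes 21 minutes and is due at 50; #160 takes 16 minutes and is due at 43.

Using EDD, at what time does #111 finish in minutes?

EDD (increasing due date): #132 #125 #160 #111 #153 #118 #139 #146 #104.
#132: 0→24
#125: 24→27
#160: 27→43
#111: 43→54

54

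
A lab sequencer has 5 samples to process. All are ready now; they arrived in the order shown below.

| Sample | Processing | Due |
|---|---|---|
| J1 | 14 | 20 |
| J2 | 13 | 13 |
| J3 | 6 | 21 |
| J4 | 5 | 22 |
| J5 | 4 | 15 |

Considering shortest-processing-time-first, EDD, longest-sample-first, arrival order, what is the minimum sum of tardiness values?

SPT (increasing processing time): J5 J4 J3 J2 J1.
J5: 0→4, due 15, tardiness 0
J4: 4→9, due 22, tardiness 0
J3: 9→15, due 21, tardiness 0
J2: 15→28, due 13, tardiness 15
J1: 28→42, due 20, tardiness 22
Sum = 0+0+0+15+22 = 37.
EDD (increasing due date): J2 J5 J1 J3 J4.
J2: 0→13, due 13, tardiness 0
J5: 13→17, due 15, tardiness 2
J1: 17→31, due 20, tardiness 11
J3: 31→37, due 21, tardiness 16
J4: 37→42, due 22, tardiness 20
Sum = 0+2+11+16+20 = 49.
LPT (decreasing processing time): J1 J2 J3 J4 J5.
J1: 0→14, due 20, tardiness 0
J2: 14→27, due 13, tardiness 14
J3: 27→33, due 21, tardiness 12
J4: 33→38, due 22, tardiness 16
J5: 38→42, due 15, tardiness 27
Sum = 0+14+12+16+27 = 69.
FIFO (arrival order): J1 J2 J3 J4 J5.
J1: 0→14, due 20, tardiness 0
J2: 14→27, due 13, tardiness 14
J3: 27→33, due 21, tardiness 12
J4: 33→38, due 22, tardiness 16
J5: 38→42, due 15, tardiness 27
Sum = 0+14+12+16+27 = 69.
SPT 37, EDD 49, LPT 69, FIFO 69 → minimum 37.

37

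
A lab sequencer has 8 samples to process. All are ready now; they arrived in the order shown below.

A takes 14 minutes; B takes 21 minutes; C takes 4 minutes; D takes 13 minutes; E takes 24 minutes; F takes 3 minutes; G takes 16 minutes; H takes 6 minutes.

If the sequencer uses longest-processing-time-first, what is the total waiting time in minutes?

485

LPT (decreasing processing time): E B G A D H C F.
E: waits 0, runs 0→24
B: waits 24, runs 24→45
G: waits 45, runs 45→61
A: waits 61, runs 61→75
D: waits 75, runs 75→88
H: waits 88, runs 88→94
C: waits 94, runs 94→98
F: waits 98, runs 98→101
Sum = 0+24+45+61+75+88+94+98 = 485.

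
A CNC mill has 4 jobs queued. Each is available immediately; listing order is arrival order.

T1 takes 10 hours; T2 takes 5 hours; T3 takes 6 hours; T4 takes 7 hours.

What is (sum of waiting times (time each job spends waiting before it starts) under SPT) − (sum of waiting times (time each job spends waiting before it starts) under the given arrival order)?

-12

SPT (increasing processing time): T2 T3 T4 T1.
T2: waits 0, runs 0→5
T3: waits 5, runs 5→11
T4: waits 11, runs 11→18
T1: waits 18, runs 18→28
Sum = 0+5+11+18 = 34.
FIFO (arrival order): T1 T2 T3 T4.
T1: waits 0, runs 0→10
T2: waits 10, runs 10→15
T3: waits 15, runs 15→21
T4: waits 21, runs 21→28
Sum = 0+10+15+21 = 46.
Difference = 34 − 46 = -12.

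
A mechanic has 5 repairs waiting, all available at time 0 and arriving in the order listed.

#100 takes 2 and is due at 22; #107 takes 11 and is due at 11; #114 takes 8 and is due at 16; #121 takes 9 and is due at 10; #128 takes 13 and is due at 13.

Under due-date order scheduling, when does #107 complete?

20

EDD (increasing due date): #121 #107 #128 #114 #100.
#121: 0→9
#107: 9→20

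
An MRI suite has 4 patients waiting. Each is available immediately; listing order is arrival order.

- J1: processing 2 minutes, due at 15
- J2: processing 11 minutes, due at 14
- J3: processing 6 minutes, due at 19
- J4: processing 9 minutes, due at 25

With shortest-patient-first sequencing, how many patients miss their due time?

1

SPT (increasing processing time): J1 J3 J4 J2.
J1: 0→2, due 15, tardiness 0
J3: 2→8, due 19, tardiness 0
J4: 8→17, due 25, tardiness 0
J2: 17→28, due 14, tardiness 14
Late patients: 1.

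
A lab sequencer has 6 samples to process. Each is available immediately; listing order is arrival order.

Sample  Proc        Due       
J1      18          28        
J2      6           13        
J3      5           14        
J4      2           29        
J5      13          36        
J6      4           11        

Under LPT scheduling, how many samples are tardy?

4

LPT (decreasing processing time): J1 J5 J2 J3 J6 J4.
J1: 0→18, due 28, tardiness 0
J5: 18→31, due 36, tardiness 0
J2: 31→37, due 13, tardiness 24
J3: 37→42, due 14, tardiness 28
J6: 42→46, due 11, tardiness 35
J4: 46→48, due 29, tardiness 19
Late samples: 4.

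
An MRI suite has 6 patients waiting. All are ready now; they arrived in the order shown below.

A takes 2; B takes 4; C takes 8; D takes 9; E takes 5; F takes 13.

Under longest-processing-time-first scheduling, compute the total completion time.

180

LPT (decreasing processing time): F D C E B A.
F: 0→13
D: 13→22
C: 22→30
E: 30→35
B: 35→39
A: 39→41
Sum = 13+22+30+35+39+41 = 180.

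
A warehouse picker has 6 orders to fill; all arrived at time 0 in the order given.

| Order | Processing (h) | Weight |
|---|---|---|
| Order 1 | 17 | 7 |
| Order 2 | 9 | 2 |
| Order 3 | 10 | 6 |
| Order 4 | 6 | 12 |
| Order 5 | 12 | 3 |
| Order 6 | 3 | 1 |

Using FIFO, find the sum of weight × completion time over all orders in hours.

1110

FIFO (arrival order): Order 1 Order 2 Order 3 Order 4 Order 5 Order 6.
Order 1: finishes 17, weight 7, w·C = 119
Order 2: finishes 26, weight 2, w·C = 52
Order 3: finishes 36, weight 6, w·C = 216
Order 4: finishes 42, weight 12, w·C = 504
Order 5: finishes 54, weight 3, w·C = 162
Order 6: finishes 57, weight 1, w·C = 57
Sum = 119+52+216+504+162+57 = 1110.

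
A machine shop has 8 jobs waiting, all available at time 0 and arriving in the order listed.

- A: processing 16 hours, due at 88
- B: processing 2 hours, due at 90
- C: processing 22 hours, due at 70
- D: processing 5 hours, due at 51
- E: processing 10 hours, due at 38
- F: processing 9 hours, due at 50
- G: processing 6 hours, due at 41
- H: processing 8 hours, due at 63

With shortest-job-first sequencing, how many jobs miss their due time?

SPT (increasing processing time): B D G H F E A C.
B: 0→2, due 90, tardiness 0
D: 2→7, due 51, tardiness 0
G: 7→13, due 41, tardiness 0
H: 13→21, due 63, tardiness 0
F: 21→30, due 50, tardiness 0
E: 30→40, due 38, tardiness 2
A: 40→56, due 88, tardiness 0
C: 56→78, due 70, tardiness 8
Late jobs: 2.

2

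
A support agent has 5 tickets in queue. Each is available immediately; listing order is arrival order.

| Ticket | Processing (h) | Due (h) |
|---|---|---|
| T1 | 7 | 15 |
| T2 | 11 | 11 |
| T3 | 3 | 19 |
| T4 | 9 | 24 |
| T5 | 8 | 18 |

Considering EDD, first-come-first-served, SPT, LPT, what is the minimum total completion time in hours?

96

EDD (increasing due date): T2 T1 T5 T3 T4.
T2: 0→11
T1: 11→18
T5: 18→26
T3: 26→29
T4: 29→38
Sum = 11+18+26+29+38 = 122.
FIFO (arrival order): T1 T2 T3 T4 T5.
T1: 0→7
T2: 7→18
T3: 18→21
T4: 21→30
T5: 30→38
Sum = 7+18+21+30+38 = 114.
SPT (increasing processing time): T3 T1 T5 T4 T2.
T3: 0→3
T1: 3→10
T5: 10→18
T4: 18→27
T2: 27→38
Sum = 3+10+18+27+38 = 96.
LPT (decreasing processing time): T2 T4 T5 T1 T3.
T2: 0→11
T4: 11→20
T5: 20→28
T1: 28→35
T3: 35→38
Sum = 11+20+28+35+38 = 132.
EDD 122, FIFO 114, SPT 96, LPT 132 → minimum 96.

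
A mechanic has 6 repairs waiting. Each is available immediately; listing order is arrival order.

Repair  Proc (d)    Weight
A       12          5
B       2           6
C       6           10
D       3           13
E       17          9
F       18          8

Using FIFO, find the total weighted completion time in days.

FIFO (arrival order): A B C D E F.
A: finishes 12, weight 5, w·C = 60
B: finishes 14, weight 6, w·C = 84
C: finishes 20, weight 10, w·C = 200
D: finishes 23, weight 13, w·C = 299
E: finishes 40, weight 9, w·C = 360
F: finishes 58, weight 8, w·C = 464
Sum = 60+84+200+299+360+464 = 1467.

1467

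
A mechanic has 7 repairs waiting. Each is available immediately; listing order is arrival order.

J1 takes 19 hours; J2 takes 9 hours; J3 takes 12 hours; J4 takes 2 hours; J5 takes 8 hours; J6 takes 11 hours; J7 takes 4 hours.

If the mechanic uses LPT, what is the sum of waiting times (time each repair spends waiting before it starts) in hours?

LPT (decreasing processing time): J1 J3 J6 J2 J5 J7 J4.
J1: waits 0, runs 0→19
J3: waits 19, runs 19→31
J6: waits 31, runs 31→42
J2: waits 42, runs 42→51
J5: waits 51, runs 51→59
J7: waits 59, runs 59→63
J4: waits 63, runs 63→65
Sum = 0+19+31+42+51+59+63 = 265.

265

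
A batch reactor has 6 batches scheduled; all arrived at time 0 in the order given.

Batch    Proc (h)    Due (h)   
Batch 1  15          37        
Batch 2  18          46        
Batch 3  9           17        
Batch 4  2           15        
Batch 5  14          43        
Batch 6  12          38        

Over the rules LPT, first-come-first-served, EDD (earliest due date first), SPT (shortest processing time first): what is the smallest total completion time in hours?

LPT (decreasing processing time): Batch 2 Batch 1 Batch 5 Batch 6 Batch 3 Batch 4.
Batch 2: 0→18
Batch 1: 18→33
Batch 5: 33→47
Batch 6: 47→59
Batch 3: 59→68
Batch 4: 68→70
Sum = 18+33+47+59+68+70 = 295.
FIFO (arrival order): Batch 1 Batch 2 Batch 3 Batch 4 Batch 5 Batch 6.
Batch 1: 0→15
Batch 2: 15→33
Batch 3: 33→42
Batch 4: 42→44
Batch 5: 44→58
Batch 6: 58→70
Sum = 15+33+42+44+58+70 = 262.
EDD (increasing due date): Batch 4 Batch 3 Batch 1 Batch 6 Batch 5 Batch 2.
Batch 4: 0→2
Batch 3: 2→11
Batch 1: 11→26
Batch 6: 26→38
Batch 5: 38→52
Batch 2: 52→70
Sum = 2+11+26+38+52+70 = 199.
SPT (increasing processing time): Batch 4 Batch 3 Batch 6 Batch 5 Batch 1 Batch 2.
Batch 4: 0→2
Batch 3: 2→11
Batch 6: 11→23
Batch 5: 23→37
Batch 1: 37→52
Batch 2: 52→70
Sum = 2+11+23+37+52+70 = 195.
LPT 295, FIFO 262, EDD 199, SPT 195 → minimum 195.

195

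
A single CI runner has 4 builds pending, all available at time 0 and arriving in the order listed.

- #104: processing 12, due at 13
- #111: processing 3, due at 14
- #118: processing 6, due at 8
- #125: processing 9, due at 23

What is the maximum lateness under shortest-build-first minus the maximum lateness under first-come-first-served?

SPT (increasing processing time): #111 #118 #125 #104.
#111: 0→3, due 14, lateness -11
#118: 3→9, due 8, lateness 1
#125: 9→18, due 23, lateness -5
#104: 18→30, due 13, lateness 17
Maximum = 17.
FIFO (arrival order): #104 #111 #118 #125.
#104: 0→12, due 13, lateness -1
#111: 12→15, due 14, lateness 1
#118: 15→21, due 8, lateness 13
#125: 21→30, due 23, lateness 7
Maximum = 13.
Difference = 17 − 13 = 4.

4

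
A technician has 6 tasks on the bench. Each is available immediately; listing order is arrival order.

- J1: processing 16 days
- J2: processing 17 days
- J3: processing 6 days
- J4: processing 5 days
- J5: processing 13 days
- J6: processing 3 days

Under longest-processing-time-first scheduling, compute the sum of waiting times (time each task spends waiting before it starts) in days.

LPT (decreasing processing time): J2 J1 J5 J3 J4 J6.
J2: waits 0, runs 0→17
J1: waits 17, runs 17→33
J5: waits 33, runs 33→46
J3: waits 46, runs 46→52
J4: waits 52, runs 52→57
J6: waits 57, runs 57→60
Sum = 0+17+33+46+52+57 = 205.

205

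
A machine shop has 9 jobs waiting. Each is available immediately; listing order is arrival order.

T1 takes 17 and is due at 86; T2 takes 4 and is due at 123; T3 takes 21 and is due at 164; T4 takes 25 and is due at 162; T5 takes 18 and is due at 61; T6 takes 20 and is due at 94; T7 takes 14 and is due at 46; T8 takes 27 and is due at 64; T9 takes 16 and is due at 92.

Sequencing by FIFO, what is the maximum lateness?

FIFO (arrival order): T1 T2 T3 T4 T5 T6 T7 T8 T9.
T1: 0→17, due 86, lateness -69
T2: 17→21, due 123, lateness -102
T3: 21→42, due 164, lateness -122
T4: 42→67, due 162, lateness -95
T5: 67→85, due 61, lateness 24
T6: 85→105, due 94, lateness 11
T7: 105→119, due 46, lateness 73
T8: 119→146, due 64, lateness 82
T9: 146→162, due 92, lateness 70
Maximum = 82.

82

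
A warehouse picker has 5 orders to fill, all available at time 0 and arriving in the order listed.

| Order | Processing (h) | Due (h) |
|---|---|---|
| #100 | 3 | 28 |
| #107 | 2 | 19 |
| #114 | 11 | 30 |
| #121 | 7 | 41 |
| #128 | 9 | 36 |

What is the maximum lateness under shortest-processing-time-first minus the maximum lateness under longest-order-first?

-11

SPT (increasing processing time): #107 #100 #121 #128 #114.
#107: 0→2, due 19, lateness -17
#100: 2→5, due 28, lateness -23
#121: 5→12, due 41, lateness -29
#128: 12→21, due 36, lateness -15
#114: 21→32, due 30, lateness 2
Maximum = 2.
LPT (decreasing processing time): #114 #128 #121 #100 #107.
#114: 0→11, due 30, lateness -19
#128: 11→20, due 36, lateness -16
#121: 20→27, due 41, lateness -14
#100: 27→30, due 28, lateness 2
#107: 30→32, due 19, lateness 13
Maximum = 13.
Difference = 2 − 13 = -11.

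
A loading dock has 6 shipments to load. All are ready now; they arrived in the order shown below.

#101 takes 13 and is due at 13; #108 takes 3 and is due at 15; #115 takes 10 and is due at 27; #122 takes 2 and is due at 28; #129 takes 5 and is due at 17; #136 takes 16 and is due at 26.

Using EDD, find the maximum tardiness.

21

EDD (increasing due date): #101 #108 #129 #136 #115 #122.
#101: 0→13, due 13, tardiness 0
#108: 13→16, due 15, tardiness 1
#129: 16→21, due 17, tardiness 4
#136: 21→37, due 26, tardiness 11
#115: 37→47, due 27, tardiness 20
#122: 47→49, due 28, tardiness 21
Maximum = 21.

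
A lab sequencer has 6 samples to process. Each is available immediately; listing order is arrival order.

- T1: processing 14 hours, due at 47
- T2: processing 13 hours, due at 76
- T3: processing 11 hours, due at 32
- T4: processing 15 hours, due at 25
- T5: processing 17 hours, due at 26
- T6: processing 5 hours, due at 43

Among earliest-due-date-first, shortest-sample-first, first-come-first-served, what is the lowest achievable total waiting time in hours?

EDD (increasing due date): T4 T5 T3 T6 T1 T2.
T4: waits 0, runs 0→15
T5: waits 15, runs 15→32
T3: waits 32, runs 32→43
T6: waits 43, runs 43→48
T1: waits 48, runs 48→62
T2: waits 62, runs 62→75
Sum = 0+15+32+43+48+62 = 200.
SPT (increasing processing time): T6 T3 T2 T1 T4 T5.
T6: waits 0, runs 0→5
T3: waits 5, runs 5→16
T2: waits 16, runs 16→29
T1: waits 29, runs 29→43
T4: waits 43, runs 43→58
T5: waits 58, runs 58→75
Sum = 0+5+16+29+43+58 = 151.
FIFO (arrival order): T1 T2 T3 T4 T5 T6.
T1: waits 0, runs 0→14
T2: waits 14, runs 14→27
T3: waits 27, runs 27→38
T4: waits 38, runs 38→53
T5: waits 53, runs 53→70
T6: waits 70, runs 70→75
Sum = 0+14+27+38+53+70 = 202.
EDD 200, SPT 151, FIFO 202 → minimum 151.

151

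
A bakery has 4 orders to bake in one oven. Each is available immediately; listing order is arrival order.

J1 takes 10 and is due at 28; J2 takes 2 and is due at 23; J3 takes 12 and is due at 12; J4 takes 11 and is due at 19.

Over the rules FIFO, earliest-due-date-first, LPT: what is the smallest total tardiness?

FIFO (arrival order): J1 J2 J3 J4.
J1: 0→10, due 28, tardiness 0
J2: 10→12, due 23, tardiness 0
J3: 12→24, due 12, tardiness 12
J4: 24→35, due 19, tardiness 16
Sum = 0+0+12+16 = 28.
EDD (increasing due date): J3 J4 J2 J1.
J3: 0→12, due 12, tardiness 0
J4: 12→23, due 19, tardiness 4
J2: 23→25, due 23, tardiness 2
J1: 25→35, due 28, tardiness 7
Sum = 0+4+2+7 = 13.
LPT (decreasing processing time): J3 J4 J1 J2.
J3: 0→12, due 12, tardiness 0
J4: 12→23, due 19, tardiness 4
J1: 23→33, due 28, tardiness 5
J2: 33→35, due 23, tardiness 12
Sum = 0+4+5+12 = 21.
FIFO 28, EDD 13, LPT 21 → minimum 13.

13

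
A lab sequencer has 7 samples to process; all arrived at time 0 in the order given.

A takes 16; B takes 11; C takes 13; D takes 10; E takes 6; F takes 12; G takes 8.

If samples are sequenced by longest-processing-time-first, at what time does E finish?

LPT (decreasing processing time): A C F B D G E.
A: 0→16
C: 16→29
F: 29→41
B: 41→52
D: 52→62
G: 62→70
E: 70→76

76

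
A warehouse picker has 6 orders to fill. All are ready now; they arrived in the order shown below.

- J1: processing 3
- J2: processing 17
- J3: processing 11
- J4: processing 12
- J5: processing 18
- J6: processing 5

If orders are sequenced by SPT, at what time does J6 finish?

8

SPT (increasing processing time): J1 J6 J3 J4 J2 J5.
J1: 0→3
J6: 3→8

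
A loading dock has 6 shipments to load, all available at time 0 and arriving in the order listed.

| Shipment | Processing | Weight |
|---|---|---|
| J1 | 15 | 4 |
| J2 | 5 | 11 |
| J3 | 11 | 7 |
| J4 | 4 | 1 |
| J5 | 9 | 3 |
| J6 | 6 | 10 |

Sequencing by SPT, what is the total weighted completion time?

770

SPT (increasing processing time): J4 J2 J6 J5 J3 J1.
J4: finishes 4, weight 1, w·C = 4
J2: finishes 9, weight 11, w·C = 99
J6: finishes 15, weight 10, w·C = 150
J5: finishes 24, weight 3, w·C = 72
J3: finishes 35, weight 7, w·C = 245
J1: finishes 50, weight 4, w·C = 200
Sum = 4+99+150+72+245+200 = 770.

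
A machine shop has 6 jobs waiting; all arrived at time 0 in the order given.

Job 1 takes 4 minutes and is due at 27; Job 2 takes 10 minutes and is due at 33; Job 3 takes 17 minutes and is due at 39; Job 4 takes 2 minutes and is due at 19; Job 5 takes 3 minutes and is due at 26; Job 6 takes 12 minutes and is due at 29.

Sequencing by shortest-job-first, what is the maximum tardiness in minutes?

SPT (increasing processing time): Job 4 Job 5 Job 1 Job 2 Job 6 Job 3.
Job 4: 0→2, due 19, tardiness 0
Job 5: 2→5, due 26, tardiness 0
Job 1: 5→9, due 27, tardiness 0
Job 2: 9→19, due 33, tardiness 0
Job 6: 19→31, due 29, tardiness 2
Job 3: 31→48, due 39, tardiness 9
Maximum = 9.

9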